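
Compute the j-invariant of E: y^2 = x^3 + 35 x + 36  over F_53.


Delta = -16(4 a^3 + 27 b^2) mod 53 = 42
-1728 * (4 a)^3 = -1728 * (4*35)^3 mod 53 = 15
j = 15 * 42^(-1) mod 53 = 42

j = 42 (mod 53)


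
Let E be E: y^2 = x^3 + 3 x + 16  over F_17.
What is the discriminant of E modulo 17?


4 a^3 + 27 b^2 = 4*3^3 + 27*16^2 = 108 + 6912 = 7020
Delta = -16 * (7020) = -112320
Delta mod 17 = 16

Delta = 16 (mod 17)


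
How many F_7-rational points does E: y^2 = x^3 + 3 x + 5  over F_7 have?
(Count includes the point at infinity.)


For each x in F_7, count y with y^2 = x^3 + 3 x + 5 mod 7:
  x = 1: RHS = 2, y in [3, 4]  -> 2 point(s)
  x = 4: RHS = 4, y in [2, 5]  -> 2 point(s)
  x = 6: RHS = 1, y in [1, 6]  -> 2 point(s)
Affine points: 6. Add the point at infinity: total = 7.

#E(F_7) = 7


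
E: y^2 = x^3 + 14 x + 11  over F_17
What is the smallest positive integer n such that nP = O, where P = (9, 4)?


Compute successive multiples of P until we hit O:
  1P = (9, 4)
  2P = (15, 3)
  3P = (2, 9)
  4P = (2, 8)
  5P = (15, 14)
  6P = (9, 13)
  7P = O

ord(P) = 7


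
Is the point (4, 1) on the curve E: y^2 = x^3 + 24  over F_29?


Check whether y^2 = x^3 + 0 x + 24 (mod 29) for (x, y) = (4, 1).
LHS: y^2 = 1^2 mod 29 = 1
RHS: x^3 + 0 x + 24 = 4^3 + 0*4 + 24 mod 29 = 1
LHS = RHS

Yes, on the curve


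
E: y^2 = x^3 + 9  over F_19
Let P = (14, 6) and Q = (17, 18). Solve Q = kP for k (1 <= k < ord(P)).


Enumerate multiples of P until we hit Q = (17, 18):
  1P = (14, 6)
  2P = (17, 18)
Match found at i = 2.

k = 2


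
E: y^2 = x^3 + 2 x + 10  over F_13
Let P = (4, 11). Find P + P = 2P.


Doubling: s = (3 x1^2 + a) / (2 y1)
s = (3*4^2 + 2) / (2*11) mod 13 = 7
x3 = s^2 - 2 x1 mod 13 = 7^2 - 2*4 = 2
y3 = s (x1 - x3) - y1 mod 13 = 7 * (4 - 2) - 11 = 3

2P = (2, 3)


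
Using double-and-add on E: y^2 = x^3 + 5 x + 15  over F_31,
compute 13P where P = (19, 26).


k = 13 = 1101_2 (binary, LSB first: 1011)
Double-and-add from P = (19, 26):
  bit 0 = 1: acc = O + (19, 26) = (19, 26)
  bit 1 = 0: acc unchanged = (19, 26)
  bit 2 = 1: acc = (19, 26) + (9, 18) = (21, 22)
  bit 3 = 1: acc = (21, 22) + (13, 13) = (22, 4)

13P = (22, 4)


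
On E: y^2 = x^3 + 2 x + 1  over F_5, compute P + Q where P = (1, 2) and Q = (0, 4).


P != Q, so use the chord formula.
s = (y2 - y1) / (x2 - x1) = (2) / (4) mod 5 = 3
x3 = s^2 - x1 - x2 mod 5 = 3^2 - 1 - 0 = 3
y3 = s (x1 - x3) - y1 mod 5 = 3 * (1 - 3) - 2 = 2

P + Q = (3, 2)


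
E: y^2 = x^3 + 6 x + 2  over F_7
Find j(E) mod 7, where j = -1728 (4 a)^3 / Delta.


Delta = -16(4 a^3 + 27 b^2) mod 7 = 2
-1728 * (4 a)^3 = -1728 * (4*6)^3 mod 7 = 6
j = 6 * 2^(-1) mod 7 = 3

j = 3 (mod 7)


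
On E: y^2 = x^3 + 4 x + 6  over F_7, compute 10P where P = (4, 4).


k = 10 = 1010_2 (binary, LSB first: 0101)
Double-and-add from P = (4, 4):
  bit 0 = 0: acc unchanged = O
  bit 1 = 1: acc = O + (1, 5) = (1, 5)
  bit 2 = 0: acc unchanged = (1, 5)
  bit 3 = 1: acc = (1, 5) + (6, 1) = (4, 3)

10P = (4, 3)


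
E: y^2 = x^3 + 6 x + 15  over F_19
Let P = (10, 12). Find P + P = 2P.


Doubling: s = (3 x1^2 + a) / (2 y1)
s = (3*10^2 + 6) / (2*12) mod 19 = 8
x3 = s^2 - 2 x1 mod 19 = 8^2 - 2*10 = 6
y3 = s (x1 - x3) - y1 mod 19 = 8 * (10 - 6) - 12 = 1

2P = (6, 1)


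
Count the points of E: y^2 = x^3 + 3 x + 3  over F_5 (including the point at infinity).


For each x in F_5, count y with y^2 = x^3 + 3 x + 3 mod 5:
  x = 3: RHS = 4, y in [2, 3]  -> 2 point(s)
  x = 4: RHS = 4, y in [2, 3]  -> 2 point(s)
Affine points: 4. Add the point at infinity: total = 5.

#E(F_5) = 5


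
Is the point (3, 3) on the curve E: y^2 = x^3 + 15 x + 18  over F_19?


Check whether y^2 = x^3 + 15 x + 18 (mod 19) for (x, y) = (3, 3).
LHS: y^2 = 3^2 mod 19 = 9
RHS: x^3 + 15 x + 18 = 3^3 + 15*3 + 18 mod 19 = 14
LHS != RHS

No, not on the curve


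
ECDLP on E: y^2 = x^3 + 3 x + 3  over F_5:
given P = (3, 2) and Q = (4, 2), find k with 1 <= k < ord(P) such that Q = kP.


Enumerate multiples of P until we hit Q = (4, 2):
  1P = (3, 2)
  2P = (4, 3)
  3P = (4, 2)
Match found at i = 3.

k = 3


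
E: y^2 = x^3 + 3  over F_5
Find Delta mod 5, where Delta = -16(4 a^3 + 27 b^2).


4 a^3 + 27 b^2 = 4*0^3 + 27*3^2 = 0 + 243 = 243
Delta = -16 * (243) = -3888
Delta mod 5 = 2

Delta = 2 (mod 5)


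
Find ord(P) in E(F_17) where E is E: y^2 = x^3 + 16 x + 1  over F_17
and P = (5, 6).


Compute successive multiples of P until we hit O:
  1P = (5, 6)
  2P = (3, 12)
  3P = (1, 16)
  4P = (13, 14)
  5P = (0, 16)
  6P = (16, 16)
  7P = (12, 0)
  8P = (16, 1)
  ... (continuing to 14P)
  14P = O

ord(P) = 14


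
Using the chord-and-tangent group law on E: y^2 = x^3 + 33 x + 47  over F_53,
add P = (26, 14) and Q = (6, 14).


P != Q, so use the chord formula.
s = (y2 - y1) / (x2 - x1) = (0) / (33) mod 53 = 0
x3 = s^2 - x1 - x2 mod 53 = 0^2 - 26 - 6 = 21
y3 = s (x1 - x3) - y1 mod 53 = 0 * (26 - 21) - 14 = 39

P + Q = (21, 39)


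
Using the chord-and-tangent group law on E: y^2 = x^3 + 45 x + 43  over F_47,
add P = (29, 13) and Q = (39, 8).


P != Q, so use the chord formula.
s = (y2 - y1) / (x2 - x1) = (42) / (10) mod 47 = 23
x3 = s^2 - x1 - x2 mod 47 = 23^2 - 29 - 39 = 38
y3 = s (x1 - x3) - y1 mod 47 = 23 * (29 - 38) - 13 = 15

P + Q = (38, 15)


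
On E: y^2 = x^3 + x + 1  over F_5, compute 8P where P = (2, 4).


k = 8 = 1000_2 (binary, LSB first: 0001)
Double-and-add from P = (2, 4):
  bit 0 = 0: acc unchanged = O
  bit 1 = 0: acc unchanged = O
  bit 2 = 0: acc unchanged = O
  bit 3 = 1: acc = O + (2, 1) = (2, 1)

8P = (2, 1)


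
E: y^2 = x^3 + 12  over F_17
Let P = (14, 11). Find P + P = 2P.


Doubling: s = (3 x1^2 + a) / (2 y1)
s = (3*14^2 + 0) / (2*11) mod 17 = 2
x3 = s^2 - 2 x1 mod 17 = 2^2 - 2*14 = 10
y3 = s (x1 - x3) - y1 mod 17 = 2 * (14 - 10) - 11 = 14

2P = (10, 14)


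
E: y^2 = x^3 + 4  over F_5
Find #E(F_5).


For each x in F_5, count y with y^2 = x^3 + 0 x + 4 mod 5:
  x = 0: RHS = 4, y in [2, 3]  -> 2 point(s)
  x = 1: RHS = 0, y in [0]  -> 1 point(s)
  x = 3: RHS = 1, y in [1, 4]  -> 2 point(s)
Affine points: 5. Add the point at infinity: total = 6.

#E(F_5) = 6


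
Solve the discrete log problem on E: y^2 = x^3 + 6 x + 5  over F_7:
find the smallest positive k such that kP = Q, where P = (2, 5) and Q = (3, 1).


Enumerate multiples of P until we hit Q = (3, 1):
  1P = (2, 5)
  2P = (4, 4)
  3P = (3, 6)
  4P = (3, 1)
Match found at i = 4.

k = 4


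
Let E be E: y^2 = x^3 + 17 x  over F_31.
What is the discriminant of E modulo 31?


4 a^3 + 27 b^2 = 4*17^3 + 27*0^2 = 19652 + 0 = 19652
Delta = -16 * (19652) = -314432
Delta mod 31 = 1

Delta = 1 (mod 31)


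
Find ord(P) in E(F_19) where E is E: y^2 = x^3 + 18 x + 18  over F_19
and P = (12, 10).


Compute successive multiples of P until we hit O:
  1P = (12, 10)
  2P = (12, 9)
  3P = O

ord(P) = 3


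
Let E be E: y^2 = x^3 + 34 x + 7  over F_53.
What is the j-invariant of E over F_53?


Delta = -16(4 a^3 + 27 b^2) mod 53 = 9
-1728 * (4 a)^3 = -1728 * (4*34)^3 mod 53 = 6
j = 6 * 9^(-1) mod 53 = 36

j = 36 (mod 53)


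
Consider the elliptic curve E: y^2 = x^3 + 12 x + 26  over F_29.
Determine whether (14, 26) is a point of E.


Check whether y^2 = x^3 + 12 x + 26 (mod 29) for (x, y) = (14, 26).
LHS: y^2 = 26^2 mod 29 = 9
RHS: x^3 + 12 x + 26 = 14^3 + 12*14 + 26 mod 29 = 9
LHS = RHS

Yes, on the curve


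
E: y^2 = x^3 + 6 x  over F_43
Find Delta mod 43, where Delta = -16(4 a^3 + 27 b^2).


4 a^3 + 27 b^2 = 4*6^3 + 27*0^2 = 864 + 0 = 864
Delta = -16 * (864) = -13824
Delta mod 43 = 22

Delta = 22 (mod 43)


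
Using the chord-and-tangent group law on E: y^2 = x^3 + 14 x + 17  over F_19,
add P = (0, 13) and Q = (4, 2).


P != Q, so use the chord formula.
s = (y2 - y1) / (x2 - x1) = (8) / (4) mod 19 = 2
x3 = s^2 - x1 - x2 mod 19 = 2^2 - 0 - 4 = 0
y3 = s (x1 - x3) - y1 mod 19 = 2 * (0 - 0) - 13 = 6

P + Q = (0, 6)


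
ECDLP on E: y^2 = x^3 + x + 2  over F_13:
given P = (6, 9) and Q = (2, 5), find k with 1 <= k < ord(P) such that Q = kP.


Enumerate multiples of P until we hit Q = (2, 5):
  1P = (6, 9)
  2P = (2, 8)
  3P = (1, 2)
  4P = (9, 5)
  5P = (7, 1)
  6P = (12, 0)
  7P = (7, 12)
  8P = (9, 8)
  9P = (1, 11)
  10P = (2, 5)
Match found at i = 10.

k = 10


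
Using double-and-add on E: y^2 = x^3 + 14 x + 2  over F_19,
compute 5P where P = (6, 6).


k = 5 = 101_2 (binary, LSB first: 101)
Double-and-add from P = (6, 6):
  bit 0 = 1: acc = O + (6, 6) = (6, 6)
  bit 1 = 0: acc unchanged = (6, 6)
  bit 2 = 1: acc = (6, 6) + (18, 14) = (6, 13)

5P = (6, 13)


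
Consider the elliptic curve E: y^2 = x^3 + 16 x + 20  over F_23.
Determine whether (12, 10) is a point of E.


Check whether y^2 = x^3 + 16 x + 20 (mod 23) for (x, y) = (12, 10).
LHS: y^2 = 10^2 mod 23 = 8
RHS: x^3 + 16 x + 20 = 12^3 + 16*12 + 20 mod 23 = 8
LHS = RHS

Yes, on the curve


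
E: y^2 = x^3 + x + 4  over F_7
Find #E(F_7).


For each x in F_7, count y with y^2 = x^3 + 1 x + 4 mod 7:
  x = 0: RHS = 4, y in [2, 5]  -> 2 point(s)
  x = 2: RHS = 0, y in [0]  -> 1 point(s)
  x = 4: RHS = 2, y in [3, 4]  -> 2 point(s)
  x = 5: RHS = 1, y in [1, 6]  -> 2 point(s)
  x = 6: RHS = 2, y in [3, 4]  -> 2 point(s)
Affine points: 9. Add the point at infinity: total = 10.

#E(F_7) = 10


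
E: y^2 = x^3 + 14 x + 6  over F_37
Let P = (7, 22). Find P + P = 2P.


Doubling: s = (3 x1^2 + a) / (2 y1)
s = (3*7^2 + 14) / (2*22) mod 37 = 23
x3 = s^2 - 2 x1 mod 37 = 23^2 - 2*7 = 34
y3 = s (x1 - x3) - y1 mod 37 = 23 * (7 - 34) - 22 = 23

2P = (34, 23)


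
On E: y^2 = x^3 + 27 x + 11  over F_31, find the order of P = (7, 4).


Compute successive multiples of P until we hit O:
  1P = (7, 4)
  2P = (27, 26)
  3P = (1, 15)
  4P = (10, 17)
  5P = (19, 6)
  6P = (30, 18)
  7P = (30, 13)
  8P = (19, 25)
  ... (continuing to 13P)
  13P = O

ord(P) = 13


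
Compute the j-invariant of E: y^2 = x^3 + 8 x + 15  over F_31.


Delta = -16(4 a^3 + 27 b^2) mod 31 = 15
-1728 * (4 a)^3 = -1728 * (4*8)^3 mod 31 = 8
j = 8 * 15^(-1) mod 31 = 15

j = 15 (mod 31)


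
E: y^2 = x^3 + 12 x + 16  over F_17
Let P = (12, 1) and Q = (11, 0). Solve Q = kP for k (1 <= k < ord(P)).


Enumerate multiples of P until we hit Q = (11, 0):
  1P = (12, 1)
  2P = (11, 0)
Match found at i = 2.

k = 2


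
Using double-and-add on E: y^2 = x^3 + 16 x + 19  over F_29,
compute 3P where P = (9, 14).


k = 3 = 11_2 (binary, LSB first: 11)
Double-and-add from P = (9, 14):
  bit 0 = 1: acc = O + (9, 14) = (9, 14)
  bit 1 = 1: acc = (9, 14) + (15, 3) = (14, 0)

3P = (14, 0)


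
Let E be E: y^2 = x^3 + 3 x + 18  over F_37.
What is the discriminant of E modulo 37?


4 a^3 + 27 b^2 = 4*3^3 + 27*18^2 = 108 + 8748 = 8856
Delta = -16 * (8856) = -141696
Delta mod 37 = 14

Delta = 14 (mod 37)


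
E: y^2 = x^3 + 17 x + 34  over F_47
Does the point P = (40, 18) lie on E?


Check whether y^2 = x^3 + 17 x + 34 (mod 47) for (x, y) = (40, 18).
LHS: y^2 = 18^2 mod 47 = 42
RHS: x^3 + 17 x + 34 = 40^3 + 17*40 + 34 mod 47 = 42
LHS = RHS

Yes, on the curve


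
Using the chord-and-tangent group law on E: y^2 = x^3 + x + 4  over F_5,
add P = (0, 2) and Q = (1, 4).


P != Q, so use the chord formula.
s = (y2 - y1) / (x2 - x1) = (2) / (1) mod 5 = 2
x3 = s^2 - x1 - x2 mod 5 = 2^2 - 0 - 1 = 3
y3 = s (x1 - x3) - y1 mod 5 = 2 * (0 - 3) - 2 = 2

P + Q = (3, 2)


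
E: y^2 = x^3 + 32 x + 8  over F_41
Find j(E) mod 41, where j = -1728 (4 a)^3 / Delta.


Delta = -16(4 a^3 + 27 b^2) mod 41 = 25
-1728 * (4 a)^3 = -1728 * (4*32)^3 mod 41 = 29
j = 29 * 25^(-1) mod 41 = 11

j = 11 (mod 41)


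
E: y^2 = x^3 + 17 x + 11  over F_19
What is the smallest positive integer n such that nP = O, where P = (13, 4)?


Compute successive multiples of P until we hit O:
  1P = (13, 4)
  2P = (13, 15)
  3P = O

ord(P) = 3


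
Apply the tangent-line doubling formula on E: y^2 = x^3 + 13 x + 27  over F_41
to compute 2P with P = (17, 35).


Doubling: s = (3 x1^2 + a) / (2 y1)
s = (3*17^2 + 13) / (2*35) mod 41 = 36
x3 = s^2 - 2 x1 mod 41 = 36^2 - 2*17 = 32
y3 = s (x1 - x3) - y1 mod 41 = 36 * (17 - 32) - 35 = 40

2P = (32, 40)


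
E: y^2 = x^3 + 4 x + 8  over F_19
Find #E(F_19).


For each x in F_19, count y with y^2 = x^3 + 4 x + 8 mod 19:
  x = 2: RHS = 5, y in [9, 10]  -> 2 point(s)
  x = 3: RHS = 9, y in [3, 16]  -> 2 point(s)
  x = 5: RHS = 1, y in [1, 18]  -> 2 point(s)
  x = 6: RHS = 1, y in [1, 18]  -> 2 point(s)
  x = 8: RHS = 1, y in [1, 18]  -> 2 point(s)
  x = 12: RHS = 17, y in [6, 13]  -> 2 point(s)
  x = 15: RHS = 4, y in [2, 17]  -> 2 point(s)
  x = 16: RHS = 7, y in [8, 11]  -> 2 point(s)
  x = 17: RHS = 11, y in [7, 12]  -> 2 point(s)
Affine points: 18. Add the point at infinity: total = 19.

#E(F_19) = 19


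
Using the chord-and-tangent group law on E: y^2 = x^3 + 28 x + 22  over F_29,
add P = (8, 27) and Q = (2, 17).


P != Q, so use the chord formula.
s = (y2 - y1) / (x2 - x1) = (19) / (23) mod 29 = 21
x3 = s^2 - x1 - x2 mod 29 = 21^2 - 8 - 2 = 25
y3 = s (x1 - x3) - y1 mod 29 = 21 * (8 - 25) - 27 = 22

P + Q = (25, 22)


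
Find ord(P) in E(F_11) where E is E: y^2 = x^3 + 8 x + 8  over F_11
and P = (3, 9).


Compute successive multiples of P until we hit O:
  1P = (3, 9)
  2P = (8, 10)
  3P = (4, 4)
  4P = (7, 0)
  5P = (4, 7)
  6P = (8, 1)
  7P = (3, 2)
  8P = O

ord(P) = 8


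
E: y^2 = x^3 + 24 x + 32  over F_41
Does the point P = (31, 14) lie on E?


Check whether y^2 = x^3 + 24 x + 32 (mod 41) for (x, y) = (31, 14).
LHS: y^2 = 14^2 mod 41 = 32
RHS: x^3 + 24 x + 32 = 31^3 + 24*31 + 32 mod 41 = 22
LHS != RHS

No, not on the curve


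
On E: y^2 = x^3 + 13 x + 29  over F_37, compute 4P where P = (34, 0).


k = 4 = 100_2 (binary, LSB first: 001)
Double-and-add from P = (34, 0):
  bit 0 = 0: acc unchanged = O
  bit 1 = 0: acc unchanged = O
  bit 2 = 1: acc = O + O = O

4P = O


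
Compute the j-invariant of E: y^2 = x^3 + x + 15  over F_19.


Delta = -16(4 a^3 + 27 b^2) mod 19 = 16
-1728 * (4 a)^3 = -1728 * (4*1)^3 mod 19 = 7
j = 7 * 16^(-1) mod 19 = 4

j = 4 (mod 19)


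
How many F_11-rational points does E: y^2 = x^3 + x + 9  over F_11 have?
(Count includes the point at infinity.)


For each x in F_11, count y with y^2 = x^3 + 1 x + 9 mod 11:
  x = 0: RHS = 9, y in [3, 8]  -> 2 point(s)
  x = 1: RHS = 0, y in [0]  -> 1 point(s)
  x = 4: RHS = 0, y in [0]  -> 1 point(s)
  x = 6: RHS = 0, y in [0]  -> 1 point(s)
  x = 8: RHS = 1, y in [1, 10]  -> 2 point(s)
Affine points: 7. Add the point at infinity: total = 8.

#E(F_11) = 8


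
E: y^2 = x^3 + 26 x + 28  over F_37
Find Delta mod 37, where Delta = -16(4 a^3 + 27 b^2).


4 a^3 + 27 b^2 = 4*26^3 + 27*28^2 = 70304 + 21168 = 91472
Delta = -16 * (91472) = -1463552
Delta mod 37 = 20

Delta = 20 (mod 37)


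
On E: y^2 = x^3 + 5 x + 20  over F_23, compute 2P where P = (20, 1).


Doubling: s = (3 x1^2 + a) / (2 y1)
s = (3*20^2 + 5) / (2*1) mod 23 = 16
x3 = s^2 - 2 x1 mod 23 = 16^2 - 2*20 = 9
y3 = s (x1 - x3) - y1 mod 23 = 16 * (20 - 9) - 1 = 14

2P = (9, 14)


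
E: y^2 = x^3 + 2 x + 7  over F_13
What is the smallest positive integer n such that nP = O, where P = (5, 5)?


Compute successive multiples of P until we hit O:
  1P = (5, 5)
  2P = (6, 12)
  3P = (12, 11)
  4P = (10, 0)
  5P = (12, 2)
  6P = (6, 1)
  7P = (5, 8)
  8P = O

ord(P) = 8


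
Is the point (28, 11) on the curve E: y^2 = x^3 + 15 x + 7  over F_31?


Check whether y^2 = x^3 + 15 x + 7 (mod 31) for (x, y) = (28, 11).
LHS: y^2 = 11^2 mod 31 = 28
RHS: x^3 + 15 x + 7 = 28^3 + 15*28 + 7 mod 31 = 28
LHS = RHS

Yes, on the curve


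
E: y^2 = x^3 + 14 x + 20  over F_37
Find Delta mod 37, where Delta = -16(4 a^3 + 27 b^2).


4 a^3 + 27 b^2 = 4*14^3 + 27*20^2 = 10976 + 10800 = 21776
Delta = -16 * (21776) = -348416
Delta mod 37 = 13

Delta = 13 (mod 37)


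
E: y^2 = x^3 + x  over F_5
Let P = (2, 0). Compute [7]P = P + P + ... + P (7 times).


k = 7 = 111_2 (binary, LSB first: 111)
Double-and-add from P = (2, 0):
  bit 0 = 1: acc = O + (2, 0) = (2, 0)
  bit 1 = 1: acc = (2, 0) + O = (2, 0)
  bit 2 = 1: acc = (2, 0) + O = (2, 0)

7P = (2, 0)


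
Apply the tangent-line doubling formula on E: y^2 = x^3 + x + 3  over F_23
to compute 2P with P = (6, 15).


Doubling: s = (3 x1^2 + a) / (2 y1)
s = (3*6^2 + 1) / (2*15) mod 23 = 9
x3 = s^2 - 2 x1 mod 23 = 9^2 - 2*6 = 0
y3 = s (x1 - x3) - y1 mod 23 = 9 * (6 - 0) - 15 = 16

2P = (0, 16)


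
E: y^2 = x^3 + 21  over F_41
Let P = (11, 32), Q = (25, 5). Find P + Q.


P != Q, so use the chord formula.
s = (y2 - y1) / (x2 - x1) = (14) / (14) mod 41 = 1
x3 = s^2 - x1 - x2 mod 41 = 1^2 - 11 - 25 = 6
y3 = s (x1 - x3) - y1 mod 41 = 1 * (11 - 6) - 32 = 14

P + Q = (6, 14)


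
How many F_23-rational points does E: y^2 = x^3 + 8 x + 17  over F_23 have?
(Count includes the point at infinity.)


For each x in F_23, count y with y^2 = x^3 + 8 x + 17 mod 23:
  x = 1: RHS = 3, y in [7, 16]  -> 2 point(s)
  x = 2: RHS = 18, y in [8, 15]  -> 2 point(s)
  x = 7: RHS = 2, y in [5, 18]  -> 2 point(s)
  x = 8: RHS = 18, y in [8, 15]  -> 2 point(s)
  x = 9: RHS = 13, y in [6, 17]  -> 2 point(s)
  x = 10: RHS = 16, y in [4, 19]  -> 2 point(s)
  x = 12: RHS = 1, y in [1, 22]  -> 2 point(s)
  x = 13: RHS = 18, y in [8, 15]  -> 2 point(s)
  x = 15: RHS = 16, y in [4, 19]  -> 2 point(s)
  x = 16: RHS = 9, y in [3, 20]  -> 2 point(s)
  x = 17: RHS = 6, y in [11, 12]  -> 2 point(s)
  x = 18: RHS = 13, y in [6, 17]  -> 2 point(s)
  x = 19: RHS = 13, y in [6, 17]  -> 2 point(s)
  x = 20: RHS = 12, y in [9, 14]  -> 2 point(s)
  x = 21: RHS = 16, y in [4, 19]  -> 2 point(s)
  x = 22: RHS = 8, y in [10, 13]  -> 2 point(s)
Affine points: 32. Add the point at infinity: total = 33.

#E(F_23) = 33


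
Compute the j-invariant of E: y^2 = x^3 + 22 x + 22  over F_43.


Delta = -16(4 a^3 + 27 b^2) mod 43 = 13
-1728 * (4 a)^3 = -1728 * (4*22)^3 mod 43 = 22
j = 22 * 13^(-1) mod 43 = 5

j = 5 (mod 43)


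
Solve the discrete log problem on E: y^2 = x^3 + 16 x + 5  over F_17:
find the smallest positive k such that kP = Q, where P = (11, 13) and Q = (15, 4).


Enumerate multiples of P until we hit Q = (15, 4):
  1P = (11, 13)
  2P = (10, 14)
  3P = (14, 7)
  4P = (13, 8)
  5P = (12, 15)
  6P = (15, 13)
  7P = (8, 4)
  8P = (7, 16)
  9P = (7, 1)
  10P = (8, 13)
  11P = (15, 4)
Match found at i = 11.

k = 11


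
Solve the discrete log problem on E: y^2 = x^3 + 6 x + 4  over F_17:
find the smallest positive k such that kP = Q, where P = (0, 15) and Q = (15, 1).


Enumerate multiples of P until we hit Q = (15, 1):
  1P = (0, 15)
  2P = (15, 16)
  3P = (15, 1)
Match found at i = 3.

k = 3


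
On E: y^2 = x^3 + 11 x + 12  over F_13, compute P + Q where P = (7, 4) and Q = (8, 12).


P != Q, so use the chord formula.
s = (y2 - y1) / (x2 - x1) = (8) / (1) mod 13 = 8
x3 = s^2 - x1 - x2 mod 13 = 8^2 - 7 - 8 = 10
y3 = s (x1 - x3) - y1 mod 13 = 8 * (7 - 10) - 4 = 11

P + Q = (10, 11)


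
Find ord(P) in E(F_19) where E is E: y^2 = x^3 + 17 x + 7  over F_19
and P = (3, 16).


Compute successive multiples of P until we hit O:
  1P = (3, 16)
  2P = (14, 14)
  3P = (8, 16)
  4P = (8, 3)
  5P = (14, 5)
  6P = (3, 3)
  7P = O

ord(P) = 7


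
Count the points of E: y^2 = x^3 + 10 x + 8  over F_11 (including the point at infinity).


For each x in F_11, count y with y^2 = x^3 + 10 x + 8 mod 11:
  x = 2: RHS = 3, y in [5, 6]  -> 2 point(s)
  x = 6: RHS = 9, y in [3, 8]  -> 2 point(s)
  x = 7: RHS = 3, y in [5, 6]  -> 2 point(s)
Affine points: 6. Add the point at infinity: total = 7.

#E(F_11) = 7


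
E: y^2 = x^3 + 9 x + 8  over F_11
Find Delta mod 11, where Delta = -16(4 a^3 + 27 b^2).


4 a^3 + 27 b^2 = 4*9^3 + 27*8^2 = 2916 + 1728 = 4644
Delta = -16 * (4644) = -74304
Delta mod 11 = 1

Delta = 1 (mod 11)


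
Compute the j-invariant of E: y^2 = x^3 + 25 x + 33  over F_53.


Delta = -16(4 a^3 + 27 b^2) mod 53 = 37
-1728 * (4 a)^3 = -1728 * (4*25)^3 mod 53 = 22
j = 22 * 37^(-1) mod 53 = 45

j = 45 (mod 53)


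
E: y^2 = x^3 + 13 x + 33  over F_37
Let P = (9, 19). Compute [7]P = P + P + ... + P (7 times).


k = 7 = 111_2 (binary, LSB first: 111)
Double-and-add from P = (9, 19):
  bit 0 = 1: acc = O + (9, 19) = (9, 19)
  bit 1 = 1: acc = (9, 19) + (28, 1) = (1, 26)
  bit 2 = 1: acc = (1, 26) + (11, 29) = (4, 36)

7P = (4, 36)


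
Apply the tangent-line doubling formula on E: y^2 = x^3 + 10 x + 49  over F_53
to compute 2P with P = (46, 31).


Doubling: s = (3 x1^2 + a) / (2 y1)
s = (3*46^2 + 10) / (2*31) mod 53 = 41
x3 = s^2 - 2 x1 mod 53 = 41^2 - 2*46 = 52
y3 = s (x1 - x3) - y1 mod 53 = 41 * (46 - 52) - 31 = 41

2P = (52, 41)


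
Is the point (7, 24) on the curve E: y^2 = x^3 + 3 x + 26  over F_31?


Check whether y^2 = x^3 + 3 x + 26 (mod 31) for (x, y) = (7, 24).
LHS: y^2 = 24^2 mod 31 = 18
RHS: x^3 + 3 x + 26 = 7^3 + 3*7 + 26 mod 31 = 18
LHS = RHS

Yes, on the curve


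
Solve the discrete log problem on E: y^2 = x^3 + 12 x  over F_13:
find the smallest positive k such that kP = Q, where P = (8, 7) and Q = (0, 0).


Enumerate multiples of P until we hit Q = (0, 0):
  1P = (8, 7)
  2P = (0, 0)
Match found at i = 2.

k = 2


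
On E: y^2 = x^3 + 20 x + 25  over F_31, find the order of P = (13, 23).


Compute successive multiples of P until we hit O:
  1P = (13, 23)
  2P = (5, 8)
  3P = (17, 16)
  4P = (6, 19)
  5P = (6, 12)
  6P = (17, 15)
  7P = (5, 23)
  8P = (13, 8)
  ... (continuing to 9P)
  9P = O

ord(P) = 9


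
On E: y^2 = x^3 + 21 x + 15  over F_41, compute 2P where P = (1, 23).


Doubling: s = (3 x1^2 + a) / (2 y1)
s = (3*1^2 + 21) / (2*23) mod 41 = 13
x3 = s^2 - 2 x1 mod 41 = 13^2 - 2*1 = 3
y3 = s (x1 - x3) - y1 mod 41 = 13 * (1 - 3) - 23 = 33

2P = (3, 33)


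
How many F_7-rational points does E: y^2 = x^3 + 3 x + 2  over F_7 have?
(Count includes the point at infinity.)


For each x in F_7, count y with y^2 = x^3 + 3 x + 2 mod 7:
  x = 0: RHS = 2, y in [3, 4]  -> 2 point(s)
  x = 2: RHS = 2, y in [3, 4]  -> 2 point(s)
  x = 4: RHS = 1, y in [1, 6]  -> 2 point(s)
  x = 5: RHS = 2, y in [3, 4]  -> 2 point(s)
Affine points: 8. Add the point at infinity: total = 9.

#E(F_7) = 9


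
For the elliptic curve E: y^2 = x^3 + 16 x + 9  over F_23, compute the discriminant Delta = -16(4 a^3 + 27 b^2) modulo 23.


4 a^3 + 27 b^2 = 4*16^3 + 27*9^2 = 16384 + 2187 = 18571
Delta = -16 * (18571) = -297136
Delta mod 23 = 1

Delta = 1 (mod 23)


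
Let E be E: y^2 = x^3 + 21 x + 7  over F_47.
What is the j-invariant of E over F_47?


Delta = -16(4 a^3 + 27 b^2) mod 47 = 42
-1728 * (4 a)^3 = -1728 * (4*21)^3 mod 47 = 45
j = 45 * 42^(-1) mod 47 = 38

j = 38 (mod 47)


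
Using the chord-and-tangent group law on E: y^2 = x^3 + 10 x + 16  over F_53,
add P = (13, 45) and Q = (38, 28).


P != Q, so use the chord formula.
s = (y2 - y1) / (x2 - x1) = (36) / (25) mod 53 = 29
x3 = s^2 - x1 - x2 mod 53 = 29^2 - 13 - 38 = 48
y3 = s (x1 - x3) - y1 mod 53 = 29 * (13 - 48) - 45 = 0

P + Q = (48, 0)


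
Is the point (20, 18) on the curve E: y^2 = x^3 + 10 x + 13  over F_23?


Check whether y^2 = x^3 + 10 x + 13 (mod 23) for (x, y) = (20, 18).
LHS: y^2 = 18^2 mod 23 = 2
RHS: x^3 + 10 x + 13 = 20^3 + 10*20 + 13 mod 23 = 2
LHS = RHS

Yes, on the curve


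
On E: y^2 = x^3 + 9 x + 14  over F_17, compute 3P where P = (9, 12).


k = 3 = 11_2 (binary, LSB first: 11)
Double-and-add from P = (9, 12):
  bit 0 = 1: acc = O + (9, 12) = (9, 12)
  bit 1 = 1: acc = (9, 12) + (3, 0) = (9, 5)

3P = (9, 5)


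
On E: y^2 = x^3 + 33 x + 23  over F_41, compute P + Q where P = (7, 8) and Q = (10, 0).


P != Q, so use the chord formula.
s = (y2 - y1) / (x2 - x1) = (33) / (3) mod 41 = 11
x3 = s^2 - x1 - x2 mod 41 = 11^2 - 7 - 10 = 22
y3 = s (x1 - x3) - y1 mod 41 = 11 * (7 - 22) - 8 = 32

P + Q = (22, 32)


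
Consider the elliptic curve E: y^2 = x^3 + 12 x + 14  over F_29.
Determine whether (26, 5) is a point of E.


Check whether y^2 = x^3 + 12 x + 14 (mod 29) for (x, y) = (26, 5).
LHS: y^2 = 5^2 mod 29 = 25
RHS: x^3 + 12 x + 14 = 26^3 + 12*26 + 14 mod 29 = 9
LHS != RHS

No, not on the curve


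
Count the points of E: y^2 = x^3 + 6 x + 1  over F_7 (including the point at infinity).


For each x in F_7, count y with y^2 = x^3 + 6 x + 1 mod 7:
  x = 0: RHS = 1, y in [1, 6]  -> 2 point(s)
  x = 1: RHS = 1, y in [1, 6]  -> 2 point(s)
  x = 2: RHS = 0, y in [0]  -> 1 point(s)
  x = 3: RHS = 4, y in [2, 5]  -> 2 point(s)
  x = 5: RHS = 2, y in [3, 4]  -> 2 point(s)
  x = 6: RHS = 1, y in [1, 6]  -> 2 point(s)
Affine points: 11. Add the point at infinity: total = 12.

#E(F_7) = 12


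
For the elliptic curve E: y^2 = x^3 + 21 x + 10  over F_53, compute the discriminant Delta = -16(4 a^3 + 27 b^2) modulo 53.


4 a^3 + 27 b^2 = 4*21^3 + 27*10^2 = 37044 + 2700 = 39744
Delta = -16 * (39744) = -635904
Delta mod 53 = 43

Delta = 43 (mod 53)


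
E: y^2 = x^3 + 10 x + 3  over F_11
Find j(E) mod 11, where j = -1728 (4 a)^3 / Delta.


Delta = -16(4 a^3 + 27 b^2) mod 11 = 4
-1728 * (4 a)^3 = -1728 * (4*10)^3 mod 11 = 9
j = 9 * 4^(-1) mod 11 = 5

j = 5 (mod 11)


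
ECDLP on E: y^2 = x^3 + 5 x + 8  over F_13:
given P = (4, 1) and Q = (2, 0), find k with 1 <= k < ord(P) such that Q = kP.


Enumerate multiples of P until we hit Q = (2, 0):
  1P = (4, 1)
  2P = (2, 0)
Match found at i = 2.

k = 2


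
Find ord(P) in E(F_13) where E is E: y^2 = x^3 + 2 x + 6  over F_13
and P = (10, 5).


Compute successive multiples of P until we hit O:
  1P = (10, 5)
  2P = (7, 5)
  3P = (9, 8)
  4P = (3, 0)
  5P = (9, 5)
  6P = (7, 8)
  7P = (10, 8)
  8P = O

ord(P) = 8


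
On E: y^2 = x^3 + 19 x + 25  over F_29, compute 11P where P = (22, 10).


k = 11 = 1011_2 (binary, LSB first: 1101)
Double-and-add from P = (22, 10):
  bit 0 = 1: acc = O + (22, 10) = (22, 10)
  bit 1 = 1: acc = (22, 10) + (13, 27) = (28, 11)
  bit 2 = 0: acc unchanged = (28, 11)
  bit 3 = 1: acc = (28, 11) + (26, 17) = (13, 2)

11P = (13, 2)


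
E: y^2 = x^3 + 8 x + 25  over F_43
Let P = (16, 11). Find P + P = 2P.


Doubling: s = (3 x1^2 + a) / (2 y1)
s = (3*16^2 + 8) / (2*11) mod 43 = 4
x3 = s^2 - 2 x1 mod 43 = 4^2 - 2*16 = 27
y3 = s (x1 - x3) - y1 mod 43 = 4 * (16 - 27) - 11 = 31

2P = (27, 31)


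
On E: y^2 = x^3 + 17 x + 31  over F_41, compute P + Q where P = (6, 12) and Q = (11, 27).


P != Q, so use the chord formula.
s = (y2 - y1) / (x2 - x1) = (15) / (5) mod 41 = 3
x3 = s^2 - x1 - x2 mod 41 = 3^2 - 6 - 11 = 33
y3 = s (x1 - x3) - y1 mod 41 = 3 * (6 - 33) - 12 = 30

P + Q = (33, 30)


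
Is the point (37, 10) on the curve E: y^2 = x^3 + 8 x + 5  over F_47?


Check whether y^2 = x^3 + 8 x + 5 (mod 47) for (x, y) = (37, 10).
LHS: y^2 = 10^2 mod 47 = 6
RHS: x^3 + 8 x + 5 = 37^3 + 8*37 + 5 mod 47 = 6
LHS = RHS

Yes, on the curve


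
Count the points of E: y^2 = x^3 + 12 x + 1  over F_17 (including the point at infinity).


For each x in F_17, count y with y^2 = x^3 + 12 x + 1 mod 17:
  x = 0: RHS = 1, y in [1, 16]  -> 2 point(s)
  x = 2: RHS = 16, y in [4, 13]  -> 2 point(s)
  x = 3: RHS = 13, y in [8, 9]  -> 2 point(s)
  x = 5: RHS = 16, y in [4, 13]  -> 2 point(s)
  x = 6: RHS = 0, y in [0]  -> 1 point(s)
  x = 10: RHS = 16, y in [4, 13]  -> 2 point(s)
  x = 11: RHS = 2, y in [6, 11]  -> 2 point(s)
  x = 13: RHS = 8, y in [5, 12]  -> 2 point(s)
Affine points: 15. Add the point at infinity: total = 16.

#E(F_17) = 16


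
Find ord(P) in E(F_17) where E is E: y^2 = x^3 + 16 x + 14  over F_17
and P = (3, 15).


Compute successive multiples of P until we hit O:
  1P = (3, 15)
  2P = (15, 12)
  3P = (15, 5)
  4P = (3, 2)
  5P = O

ord(P) = 5


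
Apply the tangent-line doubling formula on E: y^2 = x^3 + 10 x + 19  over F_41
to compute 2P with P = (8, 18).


Doubling: s = (3 x1^2 + a) / (2 y1)
s = (3*8^2 + 10) / (2*18) mod 41 = 17
x3 = s^2 - 2 x1 mod 41 = 17^2 - 2*8 = 27
y3 = s (x1 - x3) - y1 mod 41 = 17 * (8 - 27) - 18 = 28

2P = (27, 28)


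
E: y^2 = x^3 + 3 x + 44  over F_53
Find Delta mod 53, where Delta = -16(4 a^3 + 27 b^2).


4 a^3 + 27 b^2 = 4*3^3 + 27*44^2 = 108 + 52272 = 52380
Delta = -16 * (52380) = -838080
Delta mod 53 = 9

Delta = 9 (mod 53)


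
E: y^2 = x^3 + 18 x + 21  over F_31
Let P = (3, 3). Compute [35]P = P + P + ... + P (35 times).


k = 35 = 100011_2 (binary, LSB first: 110001)
Double-and-add from P = (3, 3):
  bit 0 = 1: acc = O + (3, 3) = (3, 3)
  bit 1 = 1: acc = (3, 3) + (27, 3) = (1, 28)
  bit 2 = 0: acc unchanged = (1, 28)
  bit 3 = 0: acc unchanged = (1, 28)
  bit 4 = 0: acc unchanged = (1, 28)
  bit 5 = 1: acc = (1, 28) + (5, 9) = (3, 28)

35P = (3, 28)


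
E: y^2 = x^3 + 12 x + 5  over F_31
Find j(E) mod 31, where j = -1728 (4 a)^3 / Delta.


Delta = -16(4 a^3 + 27 b^2) mod 31 = 4
-1728 * (4 a)^3 = -1728 * (4*12)^3 mod 31 = 27
j = 27 * 4^(-1) mod 31 = 30

j = 30 (mod 31)


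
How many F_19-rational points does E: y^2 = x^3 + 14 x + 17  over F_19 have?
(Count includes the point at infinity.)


For each x in F_19, count y with y^2 = x^3 + 14 x + 17 mod 19:
  x = 0: RHS = 17, y in [6, 13]  -> 2 point(s)
  x = 4: RHS = 4, y in [2, 17]  -> 2 point(s)
  x = 9: RHS = 17, y in [6, 13]  -> 2 point(s)
  x = 10: RHS = 17, y in [6, 13]  -> 2 point(s)
  x = 11: RHS = 1, y in [1, 18]  -> 2 point(s)
  x = 15: RHS = 11, y in [7, 12]  -> 2 point(s)
  x = 16: RHS = 5, y in [9, 10]  -> 2 point(s)
  x = 17: RHS = 0, y in [0]  -> 1 point(s)
Affine points: 15. Add the point at infinity: total = 16.

#E(F_19) = 16


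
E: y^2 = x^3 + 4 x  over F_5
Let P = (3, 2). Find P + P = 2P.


Doubling: s = (3 x1^2 + a) / (2 y1)
s = (3*3^2 + 4) / (2*2) mod 5 = 4
x3 = s^2 - 2 x1 mod 5 = 4^2 - 2*3 = 0
y3 = s (x1 - x3) - y1 mod 5 = 4 * (3 - 0) - 2 = 0

2P = (0, 0)


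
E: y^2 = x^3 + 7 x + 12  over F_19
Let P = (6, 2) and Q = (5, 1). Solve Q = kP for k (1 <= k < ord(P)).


Enumerate multiples of P until we hit Q = (5, 1):
  1P = (6, 2)
  2P = (13, 1)
  3P = (7, 9)
  4P = (17, 16)
  5P = (5, 1)
Match found at i = 5.

k = 5


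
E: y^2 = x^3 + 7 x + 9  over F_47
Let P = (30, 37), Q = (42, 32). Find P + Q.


P != Q, so use the chord formula.
s = (y2 - y1) / (x2 - x1) = (42) / (12) mod 47 = 27
x3 = s^2 - x1 - x2 mod 47 = 27^2 - 30 - 42 = 46
y3 = s (x1 - x3) - y1 mod 47 = 27 * (30 - 46) - 37 = 1

P + Q = (46, 1)


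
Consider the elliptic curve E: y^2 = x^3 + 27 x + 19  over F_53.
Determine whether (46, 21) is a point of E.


Check whether y^2 = x^3 + 27 x + 19 (mod 53) for (x, y) = (46, 21).
LHS: y^2 = 21^2 mod 53 = 17
RHS: x^3 + 27 x + 19 = 46^3 + 27*46 + 19 mod 53 = 17
LHS = RHS

Yes, on the curve


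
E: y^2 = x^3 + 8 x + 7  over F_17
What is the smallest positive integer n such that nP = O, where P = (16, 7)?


Compute successive multiples of P until we hit O:
  1P = (16, 7)
  2P = (6, 13)
  3P = (11, 7)
  4P = (7, 10)
  5P = (13, 9)
  6P = (13, 8)
  7P = (7, 7)
  8P = (11, 10)
  ... (continuing to 11P)
  11P = O

ord(P) = 11


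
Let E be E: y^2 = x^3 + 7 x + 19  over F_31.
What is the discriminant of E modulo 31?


4 a^3 + 27 b^2 = 4*7^3 + 27*19^2 = 1372 + 9747 = 11119
Delta = -16 * (11119) = -177904
Delta mod 31 = 5

Delta = 5 (mod 31)


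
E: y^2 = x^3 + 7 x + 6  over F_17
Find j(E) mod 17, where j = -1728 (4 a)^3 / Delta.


Delta = -16(4 a^3 + 27 b^2) mod 17 = 15
-1728 * (4 a)^3 = -1728 * (4*7)^3 mod 17 = 13
j = 13 * 15^(-1) mod 17 = 2

j = 2 (mod 17)


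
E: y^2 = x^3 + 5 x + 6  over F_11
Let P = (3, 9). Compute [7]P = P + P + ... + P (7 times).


k = 7 = 111_2 (binary, LSB first: 111)
Double-and-add from P = (3, 9):
  bit 0 = 1: acc = O + (3, 9) = (3, 9)
  bit 1 = 1: acc = (3, 9) + (3, 2) = O
  bit 2 = 1: acc = O + (3, 9) = (3, 9)

7P = (3, 9)


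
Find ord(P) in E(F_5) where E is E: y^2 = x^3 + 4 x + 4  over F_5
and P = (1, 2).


Compute successive multiples of P until we hit O:
  1P = (1, 2)
  2P = (2, 0)
  3P = (1, 3)
  4P = O

ord(P) = 4


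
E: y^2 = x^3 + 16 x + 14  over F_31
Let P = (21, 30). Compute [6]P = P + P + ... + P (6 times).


k = 6 = 110_2 (binary, LSB first: 011)
Double-and-add from P = (21, 30):
  bit 0 = 0: acc unchanged = O
  bit 1 = 1: acc = O + (29, 25) = (29, 25)
  bit 2 = 1: acc = (29, 25) + (6, 4) = (15, 8)

6P = (15, 8)


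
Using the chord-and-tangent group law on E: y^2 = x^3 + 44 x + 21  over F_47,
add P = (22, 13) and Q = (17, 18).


P != Q, so use the chord formula.
s = (y2 - y1) / (x2 - x1) = (5) / (42) mod 47 = 46
x3 = s^2 - x1 - x2 mod 47 = 46^2 - 22 - 17 = 9
y3 = s (x1 - x3) - y1 mod 47 = 46 * (22 - 9) - 13 = 21

P + Q = (9, 21)


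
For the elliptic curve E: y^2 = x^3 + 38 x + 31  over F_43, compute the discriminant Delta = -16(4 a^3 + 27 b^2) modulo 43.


4 a^3 + 27 b^2 = 4*38^3 + 27*31^2 = 219488 + 25947 = 245435
Delta = -16 * (245435) = -3926960
Delta mod 43 = 15

Delta = 15 (mod 43)


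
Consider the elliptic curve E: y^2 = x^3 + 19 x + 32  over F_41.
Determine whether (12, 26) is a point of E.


Check whether y^2 = x^3 + 19 x + 32 (mod 41) for (x, y) = (12, 26).
LHS: y^2 = 26^2 mod 41 = 20
RHS: x^3 + 19 x + 32 = 12^3 + 19*12 + 32 mod 41 = 20
LHS = RHS

Yes, on the curve


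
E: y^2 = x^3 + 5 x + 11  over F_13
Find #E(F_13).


For each x in F_13, count y with y^2 = x^3 + 5 x + 11 mod 13:
  x = 1: RHS = 4, y in [2, 11]  -> 2 point(s)
  x = 2: RHS = 3, y in [4, 9]  -> 2 point(s)
  x = 3: RHS = 1, y in [1, 12]  -> 2 point(s)
  x = 4: RHS = 4, y in [2, 11]  -> 2 point(s)
  x = 6: RHS = 10, y in [6, 7]  -> 2 point(s)
  x = 7: RHS = 12, y in [5, 8]  -> 2 point(s)
  x = 8: RHS = 4, y in [2, 11]  -> 2 point(s)
Affine points: 14. Add the point at infinity: total = 15.

#E(F_13) = 15


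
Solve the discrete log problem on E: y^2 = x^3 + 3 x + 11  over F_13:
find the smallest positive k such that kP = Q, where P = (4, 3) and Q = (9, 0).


Enumerate multiples of P until we hit Q = (9, 0):
  1P = (4, 3)
  2P = (9, 0)
Match found at i = 2.

k = 2


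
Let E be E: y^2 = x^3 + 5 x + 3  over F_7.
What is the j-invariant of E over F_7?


Delta = -16(4 a^3 + 27 b^2) mod 7 = 5
-1728 * (4 a)^3 = -1728 * (4*5)^3 mod 7 = 6
j = 6 * 5^(-1) mod 7 = 4

j = 4 (mod 7)


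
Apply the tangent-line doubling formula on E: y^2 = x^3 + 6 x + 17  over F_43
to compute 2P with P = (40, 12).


Doubling: s = (3 x1^2 + a) / (2 y1)
s = (3*40^2 + 6) / (2*12) mod 43 = 39
x3 = s^2 - 2 x1 mod 43 = 39^2 - 2*40 = 22
y3 = s (x1 - x3) - y1 mod 43 = 39 * (40 - 22) - 12 = 2

2P = (22, 2)


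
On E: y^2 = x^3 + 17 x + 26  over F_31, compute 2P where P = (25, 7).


Doubling: s = (3 x1^2 + a) / (2 y1)
s = (3*25^2 + 17) / (2*7) mod 31 = 20
x3 = s^2 - 2 x1 mod 31 = 20^2 - 2*25 = 9
y3 = s (x1 - x3) - y1 mod 31 = 20 * (25 - 9) - 7 = 3

2P = (9, 3)


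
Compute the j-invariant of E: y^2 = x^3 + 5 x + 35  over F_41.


Delta = -16(4 a^3 + 27 b^2) mod 41 = 23
-1728 * (4 a)^3 = -1728 * (4*5)^3 mod 41 = 11
j = 11 * 23^(-1) mod 41 = 29

j = 29 (mod 41)


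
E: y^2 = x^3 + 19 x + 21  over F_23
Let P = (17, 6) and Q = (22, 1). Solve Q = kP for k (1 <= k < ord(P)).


Enumerate multiples of P until we hit Q = (22, 1):
  1P = (17, 6)
  2P = (13, 21)
  3P = (20, 11)
  4P = (22, 1)
Match found at i = 4.

k = 4


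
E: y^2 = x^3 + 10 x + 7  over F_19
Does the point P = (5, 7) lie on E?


Check whether y^2 = x^3 + 10 x + 7 (mod 19) for (x, y) = (5, 7).
LHS: y^2 = 7^2 mod 19 = 11
RHS: x^3 + 10 x + 7 = 5^3 + 10*5 + 7 mod 19 = 11
LHS = RHS

Yes, on the curve


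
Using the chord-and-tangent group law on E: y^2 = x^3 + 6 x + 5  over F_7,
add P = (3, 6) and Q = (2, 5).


P != Q, so use the chord formula.
s = (y2 - y1) / (x2 - x1) = (6) / (6) mod 7 = 1
x3 = s^2 - x1 - x2 mod 7 = 1^2 - 3 - 2 = 3
y3 = s (x1 - x3) - y1 mod 7 = 1 * (3 - 3) - 6 = 1

P + Q = (3, 1)


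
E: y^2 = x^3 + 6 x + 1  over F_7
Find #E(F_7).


For each x in F_7, count y with y^2 = x^3 + 6 x + 1 mod 7:
  x = 0: RHS = 1, y in [1, 6]  -> 2 point(s)
  x = 1: RHS = 1, y in [1, 6]  -> 2 point(s)
  x = 2: RHS = 0, y in [0]  -> 1 point(s)
  x = 3: RHS = 4, y in [2, 5]  -> 2 point(s)
  x = 5: RHS = 2, y in [3, 4]  -> 2 point(s)
  x = 6: RHS = 1, y in [1, 6]  -> 2 point(s)
Affine points: 11. Add the point at infinity: total = 12.

#E(F_7) = 12


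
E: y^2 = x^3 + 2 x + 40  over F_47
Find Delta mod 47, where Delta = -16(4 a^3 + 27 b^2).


4 a^3 + 27 b^2 = 4*2^3 + 27*40^2 = 32 + 43200 = 43232
Delta = -16 * (43232) = -691712
Delta mod 47 = 34

Delta = 34 (mod 47)


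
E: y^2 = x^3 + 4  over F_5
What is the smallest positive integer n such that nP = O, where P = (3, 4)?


Compute successive multiples of P until we hit O:
  1P = (3, 4)
  2P = (0, 3)
  3P = (1, 0)
  4P = (0, 2)
  5P = (3, 1)
  6P = O

ord(P) = 6


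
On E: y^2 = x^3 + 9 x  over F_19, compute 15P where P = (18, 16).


k = 15 = 1111_2 (binary, LSB first: 1111)
Double-and-add from P = (18, 16):
  bit 0 = 1: acc = O + (18, 16) = (18, 16)
  bit 1 = 1: acc = (18, 16) + (6, 17) = (2, 8)
  bit 2 = 1: acc = (2, 8) + (4, 10) = (14, 18)
  bit 3 = 1: acc = (14, 18) + (11, 9) = (3, 15)

15P = (3, 15)


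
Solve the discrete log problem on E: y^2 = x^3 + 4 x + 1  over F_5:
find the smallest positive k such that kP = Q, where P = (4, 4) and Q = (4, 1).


Enumerate multiples of P until we hit Q = (4, 1):
  1P = (4, 4)
  2P = (3, 0)
  3P = (4, 1)
Match found at i = 3.

k = 3


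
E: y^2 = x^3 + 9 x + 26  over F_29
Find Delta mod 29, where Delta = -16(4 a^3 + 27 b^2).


4 a^3 + 27 b^2 = 4*9^3 + 27*26^2 = 2916 + 18252 = 21168
Delta = -16 * (21168) = -338688
Delta mod 29 = 3

Delta = 3 (mod 29)


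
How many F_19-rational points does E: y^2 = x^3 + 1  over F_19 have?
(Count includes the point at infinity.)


For each x in F_19, count y with y^2 = x^3 + 0 x + 1 mod 19:
  x = 0: RHS = 1, y in [1, 18]  -> 2 point(s)
  x = 2: RHS = 9, y in [3, 16]  -> 2 point(s)
  x = 3: RHS = 9, y in [3, 16]  -> 2 point(s)
  x = 8: RHS = 0, y in [0]  -> 1 point(s)
  x = 12: RHS = 0, y in [0]  -> 1 point(s)
  x = 14: RHS = 9, y in [3, 16]  -> 2 point(s)
  x = 18: RHS = 0, y in [0]  -> 1 point(s)
Affine points: 11. Add the point at infinity: total = 12.

#E(F_19) = 12


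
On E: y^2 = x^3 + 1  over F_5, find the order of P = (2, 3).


Compute successive multiples of P until we hit O:
  1P = (2, 3)
  2P = (0, 1)
  3P = (4, 0)
  4P = (0, 4)
  5P = (2, 2)
  6P = O

ord(P) = 6


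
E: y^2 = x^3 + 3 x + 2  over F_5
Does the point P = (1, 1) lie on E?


Check whether y^2 = x^3 + 3 x + 2 (mod 5) for (x, y) = (1, 1).
LHS: y^2 = 1^2 mod 5 = 1
RHS: x^3 + 3 x + 2 = 1^3 + 3*1 + 2 mod 5 = 1
LHS = RHS

Yes, on the curve


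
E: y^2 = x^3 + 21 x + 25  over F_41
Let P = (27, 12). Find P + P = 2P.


Doubling: s = (3 x1^2 + a) / (2 y1)
s = (3*27^2 + 21) / (2*12) mod 41 = 10
x3 = s^2 - 2 x1 mod 41 = 10^2 - 2*27 = 5
y3 = s (x1 - x3) - y1 mod 41 = 10 * (27 - 5) - 12 = 3

2P = (5, 3)


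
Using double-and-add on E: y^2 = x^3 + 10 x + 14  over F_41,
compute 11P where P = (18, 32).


k = 11 = 1011_2 (binary, LSB first: 1101)
Double-and-add from P = (18, 32):
  bit 0 = 1: acc = O + (18, 32) = (18, 32)
  bit 1 = 1: acc = (18, 32) + (4, 6) = (35, 36)
  bit 2 = 0: acc unchanged = (35, 36)
  bit 3 = 1: acc = (35, 36) + (31, 29) = (37, 22)

11P = (37, 22)


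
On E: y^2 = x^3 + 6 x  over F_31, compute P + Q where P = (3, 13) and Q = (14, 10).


P != Q, so use the chord formula.
s = (y2 - y1) / (x2 - x1) = (28) / (11) mod 31 = 11
x3 = s^2 - x1 - x2 mod 31 = 11^2 - 3 - 14 = 11
y3 = s (x1 - x3) - y1 mod 31 = 11 * (3 - 11) - 13 = 23

P + Q = (11, 23)


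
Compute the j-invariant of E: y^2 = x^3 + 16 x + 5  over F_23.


Delta = -16(4 a^3 + 27 b^2) mod 23 = 20
-1728 * (4 a)^3 = -1728 * (4*16)^3 mod 23 = 7
j = 7 * 20^(-1) mod 23 = 13

j = 13 (mod 23)


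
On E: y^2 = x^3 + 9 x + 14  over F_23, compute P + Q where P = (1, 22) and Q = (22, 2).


P != Q, so use the chord formula.
s = (y2 - y1) / (x2 - x1) = (3) / (21) mod 23 = 10
x3 = s^2 - x1 - x2 mod 23 = 10^2 - 1 - 22 = 8
y3 = s (x1 - x3) - y1 mod 23 = 10 * (1 - 8) - 22 = 0

P + Q = (8, 0)
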